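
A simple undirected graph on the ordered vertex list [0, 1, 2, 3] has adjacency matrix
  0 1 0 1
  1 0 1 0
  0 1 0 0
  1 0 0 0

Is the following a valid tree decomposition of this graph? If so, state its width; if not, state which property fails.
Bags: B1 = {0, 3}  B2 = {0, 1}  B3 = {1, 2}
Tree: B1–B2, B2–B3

Vertex coverage: the bags together contain {0, 1, 2, 3}, the full vertex set. Edge coverage: each edge of G has both endpoints in at least one bag. Running intersection: for every vertex, the bags containing it form a connected subtree. All three properties hold, so this is a valid tree decomposition of width max|bag| − 1 = 1, and hence tw(G) ≤ 1.

Yes; width 1.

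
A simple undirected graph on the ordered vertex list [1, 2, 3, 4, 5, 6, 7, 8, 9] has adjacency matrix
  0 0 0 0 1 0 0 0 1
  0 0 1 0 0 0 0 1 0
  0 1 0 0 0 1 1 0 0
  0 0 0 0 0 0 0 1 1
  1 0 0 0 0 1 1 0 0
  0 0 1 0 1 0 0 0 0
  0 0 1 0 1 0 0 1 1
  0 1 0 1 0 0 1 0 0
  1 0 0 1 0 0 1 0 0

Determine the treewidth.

3

A width-3 tree decomposition is:
Bags: B1 = {2, 3, 6, 8}  B2 = {3, 6, 7, 8}  B3 = {5, 6, 7, 8}  B4 = {4, 5, 7, 8}  B5 = {4, 5, 7, 9}  B6 = {1, 4, 5, 9}
Tree: B1–B2, B2–B3, B3–B4, B4–B5, B5–B6
Every bag has size at most 4, so the width is 4 − 1 = 3 and tw(G) ≤ 3. For the lower bound: the 4 vertex sets {2,3,6}, {8}, {7}, {1,4,5,9} are disjoint, each induces a connected subgraph, and every pair is joined by at least one edge of G. Contracting each set to a single vertex therefore yields K_{4} as a minor, and since treewidth is minor-monotone, tw(G) ≥ tw(K_{4}) = 3. Combining the bounds, tw(G) = 3.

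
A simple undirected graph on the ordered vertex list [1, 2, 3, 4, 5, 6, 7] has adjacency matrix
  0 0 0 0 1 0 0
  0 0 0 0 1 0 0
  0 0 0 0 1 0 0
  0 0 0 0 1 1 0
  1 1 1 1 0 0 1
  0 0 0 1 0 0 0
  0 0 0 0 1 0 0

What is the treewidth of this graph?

A width-1 tree decomposition is:
Bags: B1 = {4, 5}  B2 = {5, 7}  B3 = {3, 5}  B4 = {2, 5}  B5 = {4, 6}  B6 = {1, 5}
Tree: B1–B2, B2–B3, B3–B4, B1–B5, B2–B6
Each bag holds 2 vertices, so the decomposition has width 1, which upper-bounds the treewidth. Since G has at least one edge (e.g. 5–4), it is not an edgeless graph, so tw(G) ≥ 1. Therefore the treewidth is 1.

1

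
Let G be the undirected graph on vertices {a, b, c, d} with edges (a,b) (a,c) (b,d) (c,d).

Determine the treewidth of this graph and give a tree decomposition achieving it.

Each bag holds 3 vertices, so the decomposition has width 2, which upper-bounds the treewidth. The edges d–c–a–b–d form a cycle, so G is not a tree and its treewidth is at least 2. Combining the bounds, tw(G) = 2.

Treewidth 2.
One such decomposition:
Bags: B1 = {a, c, d}  B2 = {a, b, d}
Tree: B1–B2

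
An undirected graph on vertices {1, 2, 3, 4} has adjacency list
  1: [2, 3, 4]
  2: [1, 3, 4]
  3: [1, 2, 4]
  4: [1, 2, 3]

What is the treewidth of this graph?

3

A width-3 tree decomposition is:
Bags: B1 = {1, 2, 3, 4}
Tree: (single bag)
With just one bag of size 4, the width is 4 − 1 = 3, so tw(G) ≤ 3. Conversely, {1, 2, 3, 4} is a clique of size 4, and the vertices of any clique must share a bag in every tree decomposition; so some bag has ≥ 4 vertices and tw(G) ≥ 3. The upper and lower bounds meet at 3, so that is the treewidth.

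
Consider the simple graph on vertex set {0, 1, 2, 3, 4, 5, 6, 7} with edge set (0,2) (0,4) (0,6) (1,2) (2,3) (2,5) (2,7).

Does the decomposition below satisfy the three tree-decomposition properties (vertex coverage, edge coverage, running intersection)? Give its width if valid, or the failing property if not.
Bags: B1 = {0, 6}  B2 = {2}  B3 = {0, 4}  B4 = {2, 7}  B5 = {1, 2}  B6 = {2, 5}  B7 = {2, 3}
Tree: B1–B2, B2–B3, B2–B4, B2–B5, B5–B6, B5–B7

No — edge (0,2) lies in no bag.

A tree decomposition must satisfy three properties: every vertex lies in some bag; for every edge, both endpoints lie together in some bag; and for every vertex, the bags containing it form a connected subtree. Here edge (0,2) lies in no bag, so the decomposition is invalid.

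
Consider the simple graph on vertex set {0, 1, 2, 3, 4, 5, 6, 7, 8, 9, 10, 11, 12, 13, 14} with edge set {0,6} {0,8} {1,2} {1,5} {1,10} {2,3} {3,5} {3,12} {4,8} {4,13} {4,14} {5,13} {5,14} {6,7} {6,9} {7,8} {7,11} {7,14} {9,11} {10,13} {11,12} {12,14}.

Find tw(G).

A width-3 tree decomposition is:
Bags: B1 = {0, 6, 9, 11}  B2 = {0, 6, 7, 11}  B3 = {0, 7, 8, 11}  B4 = {7, 8, 11, 12}  B5 = {7, 8, 12, 14}  B6 = {4, 8, 12, 14}  B7 = {3, 4, 12, 14}  B8 = {3, 4, 5, 14}  B9 = {3, 4, 5, 13}  B10 = {2, 3, 5, 13}  B11 = {1, 2, 5, 13}  B12 = {1, 2, 10, 13}
Tree: B1–B2, B2–B3, B3–B4, B4–B5, B5–B6, B6–B7, B7–B8, B8–B9, B9–B10, B10–B11, B11–B12
The largest bag has 4 vertices, giving width 3; this decomposition certifies tw(G) ≤ 3. For the lower bound: the 4 vertex sets {0,6,9}, {11}, {7}, {4,8,12,14} are disjoint, each induces a connected subgraph, and every pair is joined by at least one edge of G. Contracting each set to a single vertex therefore yields K_{4} as a minor, and since treewidth is minor-monotone, tw(G) ≥ tw(K_{4}) = 3. The upper and lower bounds meet at 3, so that is the treewidth.

3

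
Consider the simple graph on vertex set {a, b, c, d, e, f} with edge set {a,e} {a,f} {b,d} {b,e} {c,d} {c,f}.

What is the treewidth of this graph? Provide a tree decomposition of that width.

Every bag has size at most 3, so the width is 3 − 1 = 2 and tw(G) ≤ 2. The edges b–e–a–f–c–d–b form a cycle, so G is not a tree and its treewidth is at least 2. Combining the bounds, tw(G) = 2.

Treewidth 2.
One such decomposition:
Bags: B1 = {a, b, e}  B2 = {a, b, f}  B3 = {b, c, f}  B4 = {b, c, d}
Tree: B1–B2, B2–B3, B3–B4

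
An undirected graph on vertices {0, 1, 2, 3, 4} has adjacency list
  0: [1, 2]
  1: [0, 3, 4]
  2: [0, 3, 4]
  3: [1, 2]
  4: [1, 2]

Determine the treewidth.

2

A width-2 tree decomposition is:
Bags: B1 = {0, 1, 2}  B2 = {1, 2, 4}  B3 = {1, 2, 3}
Tree: B1–B2, B2–B3
The largest bag has 3 vertices, giving width 2; this decomposition certifies tw(G) ≤ 2. Since 0–2–4–1–0 is a cycle in G, G is not acyclic. Forests are exactly the graphs of treewidth ≤ 1, so tw(G) ≥ 2. Combining the bounds, tw(G) = 2.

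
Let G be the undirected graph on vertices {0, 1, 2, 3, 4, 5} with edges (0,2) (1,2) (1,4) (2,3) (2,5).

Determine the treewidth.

A width-1 tree decomposition is:
Bags: B1 = {2, 3}  B2 = {2, 5}  B3 = {1, 2}  B4 = {1, 4}  B5 = {0, 2}
Tree: B1–B2, B1–B3, B3–B4, B3–B5
Each bag holds 2 vertices, so the decomposition has width 1, which upper-bounds the treewidth. Since G has at least one edge (e.g. 3–2), it is not an edgeless graph, so tw(G) ≥ 1. Therefore the treewidth is 1.

1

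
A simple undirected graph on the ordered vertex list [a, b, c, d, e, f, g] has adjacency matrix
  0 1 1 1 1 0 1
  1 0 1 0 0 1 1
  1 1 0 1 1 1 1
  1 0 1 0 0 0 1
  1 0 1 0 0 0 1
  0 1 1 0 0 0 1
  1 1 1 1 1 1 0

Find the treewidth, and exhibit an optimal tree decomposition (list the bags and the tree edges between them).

Treewidth 3.
One optimal decomposition is:
Bags: B1 = {b, c, f, g}  B2 = {a, b, c, g}  B3 = {a, c, e, g}  B4 = {a, c, d, g}
Tree: B1–B2, B2–B3, B3–B4

The largest bag has 4 vertices, giving width 3; this decomposition certifies tw(G) ≤ 3. On the other hand G contains the 4-clique {a, c, d, g}. A clique must lie in a single bag of any decomposition, so no decomposition can have width below 3. Combining the bounds, tw(G) = 3.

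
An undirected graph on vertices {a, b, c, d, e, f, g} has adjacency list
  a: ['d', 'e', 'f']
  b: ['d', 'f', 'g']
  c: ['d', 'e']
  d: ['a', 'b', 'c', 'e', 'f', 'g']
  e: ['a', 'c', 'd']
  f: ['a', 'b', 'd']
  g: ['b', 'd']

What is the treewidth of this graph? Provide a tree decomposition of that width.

Treewidth 2.
Bags: B1 = {a, d, f}  B2 = {b, d, f}  B3 = {a, d, e}  B4 = {c, d, e}  B5 = {b, d, g}
Tree: B1–B2, B1–B3, B3–B4, B2–B5

Each bag holds 3 vertices, so the decomposition has width 2, which upper-bounds the treewidth. On the other hand G contains the 3-clique {b, d, g}. A clique must lie in a single bag of any decomposition, so no decomposition can have width below 2. Combining the bounds, tw(G) = 2.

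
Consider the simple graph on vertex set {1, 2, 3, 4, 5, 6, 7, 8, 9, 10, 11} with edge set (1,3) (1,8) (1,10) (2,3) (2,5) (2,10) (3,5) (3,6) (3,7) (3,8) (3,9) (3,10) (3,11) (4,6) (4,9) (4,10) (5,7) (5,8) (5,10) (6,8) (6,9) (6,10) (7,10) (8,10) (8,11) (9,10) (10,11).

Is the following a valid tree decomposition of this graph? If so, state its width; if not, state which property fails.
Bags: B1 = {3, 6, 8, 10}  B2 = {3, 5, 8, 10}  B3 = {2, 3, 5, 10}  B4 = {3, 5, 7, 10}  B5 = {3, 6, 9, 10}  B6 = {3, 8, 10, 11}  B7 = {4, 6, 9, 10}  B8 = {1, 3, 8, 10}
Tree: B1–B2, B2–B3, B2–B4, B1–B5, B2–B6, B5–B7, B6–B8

Yes; width 3.

Vertex coverage: the bags together contain {1, 2, 3, 4, 5, 6, 7, 8, 9, 10, 11}, the full vertex set. Edge coverage: each edge of G has both endpoints in at least one bag. Running intersection: for every vertex, the bags containing it form a connected subtree. All three properties hold, so this is a valid tree decomposition of width max|bag| − 1 = 3, and hence tw(G) ≤ 3.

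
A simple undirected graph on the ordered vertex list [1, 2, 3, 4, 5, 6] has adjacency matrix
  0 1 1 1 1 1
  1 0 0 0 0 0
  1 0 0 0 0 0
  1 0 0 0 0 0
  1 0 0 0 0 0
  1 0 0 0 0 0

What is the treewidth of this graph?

1

A width-1 tree decomposition is:
Bags: B1 = {1, 6}  B2 = {1, 2}  B3 = {1, 5}  B4 = {1, 4}  B5 = {1, 3}
Tree: B1–B2, B1–B3, B3–B4, B3–B5
Each bag holds 2 vertices, so the decomposition has width 1, which upper-bounds the treewidth. Since G has at least one edge (e.g. 1–6), it is not an edgeless graph, so tw(G) ≥ 1. The upper and lower bounds meet at 1, so that is the treewidth.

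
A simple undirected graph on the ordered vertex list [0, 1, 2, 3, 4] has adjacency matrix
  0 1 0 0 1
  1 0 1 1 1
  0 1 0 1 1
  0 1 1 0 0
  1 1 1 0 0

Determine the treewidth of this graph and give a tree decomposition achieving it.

Treewidth 2.
One such decomposition:
Bags: B1 = {1, 2, 4}  B2 = {1, 2, 3}  B3 = {0, 1, 4}
Tree: B1–B2, B1–B3

Every bag has size at most 3, so the width is 3 − 1 = 2 and tw(G) ≤ 2. For the lower bound, the 3 vertices {0, 1, 4} are pairwise adjacent, and any tree decomposition puts a clique entirely inside one bag — forcing width ≥ 2. Combining the bounds, tw(G) = 2.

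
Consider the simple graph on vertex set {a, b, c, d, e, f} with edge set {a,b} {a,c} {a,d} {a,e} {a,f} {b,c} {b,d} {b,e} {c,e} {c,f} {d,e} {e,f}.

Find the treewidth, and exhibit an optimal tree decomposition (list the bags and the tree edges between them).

Treewidth 3.
One optimal decomposition is:
Bags: B1 = {a, b, c, e}  B2 = {a, c, e, f}  B3 = {a, b, d, e}
Tree: B1–B2, B1–B3

Every bag has size at most 4, so the width is 4 − 1 = 3 and tw(G) ≤ 3. For the lower bound, the 4 vertices {a, b, d, e} are pairwise adjacent, and any tree decomposition puts a clique entirely inside one bag — forcing width ≥ 3. Therefore the treewidth is 3.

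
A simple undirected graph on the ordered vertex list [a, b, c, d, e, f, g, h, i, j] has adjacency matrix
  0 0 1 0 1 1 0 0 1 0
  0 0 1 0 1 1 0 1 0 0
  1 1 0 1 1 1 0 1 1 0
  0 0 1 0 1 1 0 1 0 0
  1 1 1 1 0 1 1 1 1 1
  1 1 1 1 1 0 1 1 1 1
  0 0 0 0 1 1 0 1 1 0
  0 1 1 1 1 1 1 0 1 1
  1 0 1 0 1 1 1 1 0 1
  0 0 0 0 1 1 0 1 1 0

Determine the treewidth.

A width-4 tree decomposition is:
Bags: B1 = {e, f, g, h, i}  B2 = {e, f, h, i, j}  B3 = {c, e, f, h, i}  B4 = {c, d, e, f, h}  B5 = {b, c, e, f, h}  B6 = {a, c, e, f, i}
Tree: B1–B2, B1–B3, B3–B4, B3–B5, B3–B6
The largest bag has 5 vertices, giving width 4; this decomposition certifies tw(G) ≤ 4. On the other hand G contains the 5-clique {c, d, e, f, h}. A clique must lie in a single bag of any decomposition, so no decomposition can have width below 4. Hence tw(G) = 4 exactly.

4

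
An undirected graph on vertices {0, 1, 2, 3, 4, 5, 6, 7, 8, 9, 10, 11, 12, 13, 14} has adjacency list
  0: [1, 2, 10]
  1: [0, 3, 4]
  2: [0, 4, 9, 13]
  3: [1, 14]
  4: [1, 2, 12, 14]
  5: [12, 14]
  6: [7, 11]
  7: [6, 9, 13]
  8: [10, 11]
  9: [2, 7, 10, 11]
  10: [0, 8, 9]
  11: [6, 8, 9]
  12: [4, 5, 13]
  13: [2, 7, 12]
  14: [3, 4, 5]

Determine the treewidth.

A width-3 tree decomposition is:
Bags: B1 = {1, 3, 5, 14}  B2 = {1, 4, 5, 14}  B3 = {1, 4, 5, 12}  B4 = {0, 1, 4, 12}  B5 = {0, 2, 4, 12}  B6 = {0, 2, 12, 13}  B7 = {0, 2, 10, 13}  B8 = {2, 9, 10, 13}  B9 = {7, 9, 10, 13}  B10 = {7, 8, 9, 10}  B11 = {7, 8, 9, 11}  B12 = {6, 7, 8, 11}
Tree: B1–B2, B2–B3, B3–B4, B4–B5, B5–B6, B6–B7, B7–B8, B8–B9, B9–B10, B10–B11, B11–B12
Every bag has size at most 4, so the width is 4 − 1 = 3 and tw(G) ≤ 3. For the lower bound: the 4 vertex sets {3,5,14}, {1}, {4}, {0,2,12,13} are disjoint, each induces a connected subgraph, and every pair is joined by at least one edge of G. Contracting each set to a single vertex therefore yields K_{4} as a minor, and since treewidth is minor-monotone, tw(G) ≥ tw(K_{4}) = 3. The upper and lower bounds meet at 3, so that is the treewidth.

3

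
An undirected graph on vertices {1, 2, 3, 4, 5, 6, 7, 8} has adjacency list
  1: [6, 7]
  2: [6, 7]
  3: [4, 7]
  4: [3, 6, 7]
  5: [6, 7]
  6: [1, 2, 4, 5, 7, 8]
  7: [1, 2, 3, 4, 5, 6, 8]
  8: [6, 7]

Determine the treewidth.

2

A width-2 tree decomposition is:
Bags: B1 = {4, 6, 7}  B2 = {2, 6, 7}  B3 = {3, 4, 7}  B4 = {6, 7, 8}  B5 = {5, 6, 7}  B6 = {1, 6, 7}
Tree: B1–B2, B1–B3, B1–B4, B2–B5, B4–B6
The largest bag has 3 vertices, giving width 2; this decomposition certifies tw(G) ≤ 2. Conversely, {3, 4, 7} is a clique of size 3, and the vertices of any clique must share a bag in every tree decomposition; so some bag has ≥ 3 vertices and tw(G) ≥ 2. Combining the bounds, tw(G) = 2.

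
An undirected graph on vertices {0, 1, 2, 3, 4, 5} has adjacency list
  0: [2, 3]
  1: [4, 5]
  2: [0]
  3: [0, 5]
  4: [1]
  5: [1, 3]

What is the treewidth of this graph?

1

A width-1 tree decomposition is:
Bags: B1 = {1, 4}  B2 = {1, 5}  B3 = {3, 5}  B4 = {0, 3}  B5 = {0, 2}
Tree: B1–B2, B2–B3, B3–B4, B4–B5
Every bag has size at most 2, so the width is 2 − 1 = 1 and tw(G) ≤ 1. Since G has at least one edge (e.g. 4–1), it is not an edgeless graph, so tw(G) ≥ 1. Combining the bounds, tw(G) = 1.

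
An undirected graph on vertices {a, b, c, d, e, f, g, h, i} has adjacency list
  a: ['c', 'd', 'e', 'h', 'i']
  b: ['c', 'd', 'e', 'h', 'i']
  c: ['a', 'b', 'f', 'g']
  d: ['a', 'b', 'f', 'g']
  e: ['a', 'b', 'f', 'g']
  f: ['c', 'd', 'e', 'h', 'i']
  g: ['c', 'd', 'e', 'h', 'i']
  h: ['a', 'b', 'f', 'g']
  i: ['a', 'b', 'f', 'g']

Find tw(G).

A width-4 tree decomposition is:
Bags: B1 = {a, b, c, f, g}  B2 = {a, b, f, g, i}  B3 = {a, b, e, f, g}  B4 = {a, b, d, f, g}  B5 = {a, b, f, g, h}
Tree: B1–B2, B2–B3, B3–B4, B4–B5
Every bag has size at most 5, so the width is 5 − 1 = 4 and tw(G) ≤ 4. For the lower bound: the 5 vertex sets {a,c}, {f,i}, {b,e}, {g}, {d} are disjoint, each induces a connected subgraph, and every pair is joined by at least one edge of G. Contracting each set to a single vertex therefore yields K_{5} as a minor, and since treewidth is minor-monotone, tw(G) ≥ tw(K_{5}) = 4. The upper and lower bounds meet at 4, so that is the treewidth.

4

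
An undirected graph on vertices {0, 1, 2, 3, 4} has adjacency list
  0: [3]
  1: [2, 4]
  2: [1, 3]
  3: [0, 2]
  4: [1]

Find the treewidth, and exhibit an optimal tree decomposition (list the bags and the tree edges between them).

Each bag holds 2 vertices, so the decomposition has width 1, which upper-bounds the treewidth. Since G has at least one edge (e.g. 4–1), it is not an edgeless graph, so tw(G) ≥ 1. The upper and lower bounds meet at 1, so that is the treewidth.

Treewidth 1.
One optimal decomposition is:
Bags: B1 = {1, 4}  B2 = {1, 2}  B3 = {2, 3}  B4 = {0, 3}
Tree: B1–B2, B2–B3, B3–B4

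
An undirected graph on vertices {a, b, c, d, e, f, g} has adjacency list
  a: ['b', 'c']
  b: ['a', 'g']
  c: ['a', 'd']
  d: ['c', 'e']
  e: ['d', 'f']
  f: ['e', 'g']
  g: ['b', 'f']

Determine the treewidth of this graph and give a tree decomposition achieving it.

Each bag holds 3 vertices, so the decomposition has width 2, which upper-bounds the treewidth. The edges e–d–c–a–b–g–f–e form a cycle, so G is not a tree and its treewidth is at least 2. Hence tw(G) = 2 exactly.

Treewidth 2.
One optimal decomposition is:
Bags: B1 = {c, d, e}  B2 = {a, c, e}  B3 = {a, b, e}  B4 = {b, e, g}  B5 = {e, f, g}
Tree: B1–B2, B2–B3, B3–B4, B4–B5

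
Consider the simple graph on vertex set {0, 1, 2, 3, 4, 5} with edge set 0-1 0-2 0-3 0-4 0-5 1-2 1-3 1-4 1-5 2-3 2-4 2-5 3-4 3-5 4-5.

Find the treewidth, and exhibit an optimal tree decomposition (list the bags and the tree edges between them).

Treewidth 5.
Bags: B1 = {0, 1, 2, 3, 4, 5}
Tree: (single bag)

A single bag containing all 6 vertices is trivially a valid decomposition of width 5. On the other hand G contains the 6-clique {0, 1, 2, 3, 4, 5}. A clique must lie in a single bag of any decomposition, so no decomposition can have width below 5. Therefore the treewidth is 5.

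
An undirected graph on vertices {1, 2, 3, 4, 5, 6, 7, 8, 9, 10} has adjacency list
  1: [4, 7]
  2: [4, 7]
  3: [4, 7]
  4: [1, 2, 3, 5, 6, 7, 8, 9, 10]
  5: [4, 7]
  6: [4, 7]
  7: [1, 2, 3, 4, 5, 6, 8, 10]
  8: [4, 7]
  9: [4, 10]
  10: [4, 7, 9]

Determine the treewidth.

2

A width-2 tree decomposition is:
Bags: B1 = {4, 5, 7}  B2 = {1, 4, 7}  B3 = {4, 7, 8}  B4 = {4, 7, 10}  B5 = {2, 4, 7}  B6 = {3, 4, 7}  B7 = {4, 9, 10}  B8 = {4, 6, 7}
Tree: B1–B2, B1–B3, B1–B4, B3–B5, B5–B6, B4–B7, B4–B8
Each bag holds 3 vertices, so the decomposition has width 2, which upper-bounds the treewidth. On the other hand G contains the 3-clique {4, 9, 10}. A clique must lie in a single bag of any decomposition, so no decomposition can have width below 2. Therefore the treewidth is 2.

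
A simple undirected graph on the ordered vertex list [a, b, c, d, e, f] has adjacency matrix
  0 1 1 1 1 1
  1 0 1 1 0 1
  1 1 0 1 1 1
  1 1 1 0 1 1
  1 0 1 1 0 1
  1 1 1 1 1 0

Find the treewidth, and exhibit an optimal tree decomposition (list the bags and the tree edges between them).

Every bag has size at most 5, so the width is 5 − 1 = 4 and tw(G) ≤ 4. On the other hand G contains the 5-clique {a, c, d, e, f}. A clique must lie in a single bag of any decomposition, so no decomposition can have width below 4. Combining the bounds, tw(G) = 4.

Treewidth 4.
One such decomposition:
Bags: B1 = {a, b, c, d, f}  B2 = {a, c, d, e, f}
Tree: B1–B2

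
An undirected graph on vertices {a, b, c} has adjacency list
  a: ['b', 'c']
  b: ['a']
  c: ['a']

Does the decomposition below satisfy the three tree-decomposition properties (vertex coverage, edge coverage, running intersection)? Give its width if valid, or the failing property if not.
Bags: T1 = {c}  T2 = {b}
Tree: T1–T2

A tree decomposition must satisfy three properties: every vertex lies in some bag; for every edge, both endpoints lie together in some bag; and for every vertex, the bags containing it form a connected subtree. Here vertex a appears in no bag, so the decomposition is invalid.

No — vertex a appears in no bag.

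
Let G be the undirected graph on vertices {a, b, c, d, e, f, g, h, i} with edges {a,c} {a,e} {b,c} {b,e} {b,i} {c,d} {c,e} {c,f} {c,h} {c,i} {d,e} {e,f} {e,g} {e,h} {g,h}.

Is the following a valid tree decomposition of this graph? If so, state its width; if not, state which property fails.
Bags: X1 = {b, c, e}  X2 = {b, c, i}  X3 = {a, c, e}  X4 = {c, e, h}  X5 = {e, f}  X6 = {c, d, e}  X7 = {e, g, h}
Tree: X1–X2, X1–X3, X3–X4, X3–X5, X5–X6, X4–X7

A tree decomposition must satisfy three properties: every vertex lies in some bag; for every edge, both endpoints lie together in some bag; and for every vertex, the bags containing it form a connected subtree. Here edge (c,f) lies in no bag, so the decomposition is invalid.

No — edge (c,f) lies in no bag.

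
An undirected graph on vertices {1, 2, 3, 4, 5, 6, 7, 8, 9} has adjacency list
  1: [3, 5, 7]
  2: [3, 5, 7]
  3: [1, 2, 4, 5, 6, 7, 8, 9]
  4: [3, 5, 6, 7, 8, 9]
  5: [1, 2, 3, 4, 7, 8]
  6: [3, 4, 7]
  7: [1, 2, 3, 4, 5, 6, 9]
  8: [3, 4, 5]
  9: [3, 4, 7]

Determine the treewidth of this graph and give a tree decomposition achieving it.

Every bag has size at most 4, so the width is 4 − 1 = 3 and tw(G) ≤ 3. On the other hand G contains the 4-clique {3, 4, 5, 8}. A clique must lie in a single bag of any decomposition, so no decomposition can have width below 3. Therefore the treewidth is 3.

Treewidth 3.
One such decomposition:
Bags: B1 = {3, 4, 6, 7}  B2 = {3, 4, 5, 7}  B3 = {3, 4, 7, 9}  B4 = {2, 3, 5, 7}  B5 = {1, 3, 5, 7}  B6 = {3, 4, 5, 8}
Tree: B1–B2, B2–B3, B2–B4, B4–B5, B2–B6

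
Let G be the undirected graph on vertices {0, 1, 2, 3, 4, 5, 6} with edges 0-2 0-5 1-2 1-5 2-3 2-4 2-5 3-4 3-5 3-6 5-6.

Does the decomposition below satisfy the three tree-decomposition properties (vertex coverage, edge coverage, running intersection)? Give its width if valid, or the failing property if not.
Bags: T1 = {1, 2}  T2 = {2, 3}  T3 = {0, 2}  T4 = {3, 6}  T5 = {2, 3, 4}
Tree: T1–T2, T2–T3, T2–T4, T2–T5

No — vertex 5 appears in no bag.

A tree decomposition must satisfy three properties: every vertex lies in some bag; for every edge, both endpoints lie together in some bag; and for every vertex, the bags containing it form a connected subtree. Here vertex 5 appears in no bag, so the decomposition is invalid.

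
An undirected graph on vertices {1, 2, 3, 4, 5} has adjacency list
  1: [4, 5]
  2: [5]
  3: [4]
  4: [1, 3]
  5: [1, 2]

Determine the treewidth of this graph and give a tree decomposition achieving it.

Treewidth 1.
One such decomposition:
Bags: B1 = {3, 4}  B2 = {1, 4}  B3 = {1, 5}  B4 = {2, 5}
Tree: B1–B2, B2–B3, B3–B4

Every bag has size at most 2, so the width is 2 − 1 = 1 and tw(G) ≤ 1. Since G has at least one edge (e.g. 3–4), it is not an edgeless graph, so tw(G) ≥ 1. Therefore the treewidth is 1.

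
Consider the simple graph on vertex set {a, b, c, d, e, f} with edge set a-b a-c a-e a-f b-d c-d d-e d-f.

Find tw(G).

A width-2 tree decomposition is:
Bags: B1 = {a, c, d}  B2 = {a, b, d}  B3 = {a, d, e}  B4 = {a, d, f}
Tree: B1–B2, B2–B3, B3–B4
The largest bag has 3 vertices, giving width 2; this decomposition certifies tw(G) ≤ 2. For the lower bound, G contains the cycle c–a–b–d–c, so G is not a forest; only forests have treewidth ≤ 1, hence tw(G) ≥ 2. Hence tw(G) = 2 exactly.

2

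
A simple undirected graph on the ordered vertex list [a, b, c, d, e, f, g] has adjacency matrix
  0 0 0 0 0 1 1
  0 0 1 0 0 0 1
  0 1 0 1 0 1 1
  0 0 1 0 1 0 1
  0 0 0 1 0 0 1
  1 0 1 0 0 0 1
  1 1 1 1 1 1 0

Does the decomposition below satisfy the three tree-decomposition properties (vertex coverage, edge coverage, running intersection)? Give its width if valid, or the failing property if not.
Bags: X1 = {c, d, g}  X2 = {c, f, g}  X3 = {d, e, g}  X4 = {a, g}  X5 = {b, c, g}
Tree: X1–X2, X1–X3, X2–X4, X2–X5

A tree decomposition must satisfy three properties: every vertex lies in some bag; for every edge, both endpoints lie together in some bag; and for every vertex, the bags containing it form a connected subtree. Here edge (f,a) lies in no bag, so the decomposition is invalid.

No — edge (f,a) lies in no bag.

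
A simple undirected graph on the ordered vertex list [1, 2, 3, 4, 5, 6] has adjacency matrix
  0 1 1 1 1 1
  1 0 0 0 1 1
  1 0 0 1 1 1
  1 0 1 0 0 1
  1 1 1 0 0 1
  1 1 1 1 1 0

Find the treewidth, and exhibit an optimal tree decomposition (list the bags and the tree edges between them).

Treewidth 3.
Bags: B1 = {1, 3, 4, 6}  B2 = {1, 3, 5, 6}  B3 = {1, 2, 5, 6}
Tree: B1–B2, B2–B3

Every bag has size at most 4, so the width is 4 − 1 = 3 and tw(G) ≤ 3. On the other hand G contains the 4-clique {1, 2, 5, 6}. A clique must lie in a single bag of any decomposition, so no decomposition can have width below 3. The upper and lower bounds meet at 3, so that is the treewidth.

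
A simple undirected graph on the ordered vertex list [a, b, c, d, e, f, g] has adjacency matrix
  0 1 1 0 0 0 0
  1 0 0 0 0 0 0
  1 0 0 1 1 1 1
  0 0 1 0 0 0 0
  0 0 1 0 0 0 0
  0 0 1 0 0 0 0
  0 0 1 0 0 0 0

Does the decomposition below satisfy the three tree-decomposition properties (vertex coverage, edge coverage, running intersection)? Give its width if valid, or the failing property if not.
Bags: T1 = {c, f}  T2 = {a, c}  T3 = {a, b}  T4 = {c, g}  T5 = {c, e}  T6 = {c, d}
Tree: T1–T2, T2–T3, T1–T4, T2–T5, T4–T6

Yes; width 1.

Vertex coverage: the bags together contain {a, b, c, d, e, f, g}, the full vertex set. Edge coverage: each edge of G has both endpoints in at least one bag. Running intersection: for every vertex, the bags containing it form a connected subtree. All three properties hold, so this is a valid tree decomposition of width max|bag| − 1 = 1, and hence tw(G) ≤ 1.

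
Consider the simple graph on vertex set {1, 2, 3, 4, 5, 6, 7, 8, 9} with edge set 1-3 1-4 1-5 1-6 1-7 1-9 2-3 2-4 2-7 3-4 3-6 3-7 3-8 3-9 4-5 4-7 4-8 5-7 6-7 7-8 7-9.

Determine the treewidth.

3

A width-3 tree decomposition is:
Bags: B1 = {1, 3, 4, 7}  B2 = {2, 3, 4, 7}  B3 = {3, 4, 7, 8}  B4 = {1, 3, 6, 7}  B5 = {1, 4, 5, 7}  B6 = {1, 3, 7, 9}
Tree: B1–B2, B1–B3, B1–B4, B1–B5, B4–B6
Each bag holds 4 vertices, so the decomposition has width 3, which upper-bounds the treewidth. Conversely, {3, 4, 7, 8} is a clique of size 4, and the vertices of any clique must share a bag in every tree decomposition; so some bag has ≥ 4 vertices and tw(G) ≥ 3. The upper and lower bounds meet at 3, so that is the treewidth.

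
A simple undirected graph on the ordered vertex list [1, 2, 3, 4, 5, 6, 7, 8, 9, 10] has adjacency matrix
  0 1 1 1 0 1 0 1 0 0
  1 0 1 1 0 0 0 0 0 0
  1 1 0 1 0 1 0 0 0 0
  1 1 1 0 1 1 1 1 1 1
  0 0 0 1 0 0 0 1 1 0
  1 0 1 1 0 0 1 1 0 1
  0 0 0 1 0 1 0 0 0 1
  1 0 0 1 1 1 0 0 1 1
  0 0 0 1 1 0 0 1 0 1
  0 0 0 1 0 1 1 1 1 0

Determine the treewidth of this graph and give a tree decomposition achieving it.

Treewidth 3.
Bags: B1 = {4, 8, 9, 10}  B2 = {4, 6, 8, 10}  B3 = {1, 4, 6, 8}  B4 = {1, 3, 4, 6}  B5 = {1, 2, 3, 4}  B6 = {4, 5, 8, 9}  B7 = {4, 6, 7, 10}
Tree: B1–B2, B2–B3, B3–B4, B4–B5, B1–B6, B2–B7

The largest bag has 4 vertices, giving width 3; this decomposition certifies tw(G) ≤ 3. Conversely, {4, 8, 9, 10} is a clique of size 4, and the vertices of any clique must share a bag in every tree decomposition; so some bag has ≥ 4 vertices and tw(G) ≥ 3. The upper and lower bounds meet at 3, so that is the treewidth.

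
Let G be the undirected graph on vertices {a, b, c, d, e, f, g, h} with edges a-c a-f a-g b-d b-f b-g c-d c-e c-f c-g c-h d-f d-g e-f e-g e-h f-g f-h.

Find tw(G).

3

A width-3 tree decomposition is:
Bags: B1 = {c, d, f, g}  B2 = {c, e, f, g}  B3 = {a, c, f, g}  B4 = {b, d, f, g}  B5 = {c, e, f, h}
Tree: B1–B2, B2–B3, B1–B4, B2–B5
Every bag has size at most 4, so the width is 4 − 1 = 3 and tw(G) ≤ 3. Conversely, {c, d, f, g} is a clique of size 4, and the vertices of any clique must share a bag in every tree decomposition; so some bag has ≥ 4 vertices and tw(G) ≥ 3. The upper and lower bounds meet at 3, so that is the treewidth.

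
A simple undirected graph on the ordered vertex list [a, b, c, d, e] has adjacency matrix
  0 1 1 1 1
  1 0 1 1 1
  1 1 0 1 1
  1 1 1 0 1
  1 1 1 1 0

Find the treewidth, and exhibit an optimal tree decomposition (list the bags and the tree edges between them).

A single bag containing all 5 vertices is trivially a valid decomposition of width 4. For the lower bound, the 5 vertices {a, b, c, d, e} are pairwise adjacent, and any tree decomposition puts a clique entirely inside one bag — forcing width ≥ 4. Combining the bounds, tw(G) = 4.

Treewidth 4.
One optimal decomposition is:
Bags: B1 = {a, b, c, d, e}
Tree: (single bag)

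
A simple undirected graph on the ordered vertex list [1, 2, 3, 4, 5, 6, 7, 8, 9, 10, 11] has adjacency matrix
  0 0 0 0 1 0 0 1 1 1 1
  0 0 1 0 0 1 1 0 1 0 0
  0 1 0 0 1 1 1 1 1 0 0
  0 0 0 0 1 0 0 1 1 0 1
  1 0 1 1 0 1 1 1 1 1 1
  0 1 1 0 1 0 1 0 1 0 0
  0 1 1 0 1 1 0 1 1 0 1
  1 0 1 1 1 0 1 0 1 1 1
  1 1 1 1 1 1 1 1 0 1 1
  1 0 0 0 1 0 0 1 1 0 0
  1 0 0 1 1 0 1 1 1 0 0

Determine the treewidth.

4

A width-4 tree decomposition is:
Bags: B1 = {1, 5, 8, 9, 10}  B2 = {1, 5, 8, 9, 11}  B3 = {4, 5, 8, 9, 11}  B4 = {5, 7, 8, 9, 11}  B5 = {3, 5, 7, 8, 9}  B6 = {3, 5, 6, 7, 9}  B7 = {2, 3, 6, 7, 9}
Tree: B1–B2, B2–B3, B2–B4, B4–B5, B5–B6, B6–B7
Every bag has size at most 5, so the width is 5 − 1 = 4 and tw(G) ≤ 4. On the other hand G contains the 5-clique {2, 3, 6, 7, 9}. A clique must lie in a single bag of any decomposition, so no decomposition can have width below 4. Hence tw(G) = 4 exactly.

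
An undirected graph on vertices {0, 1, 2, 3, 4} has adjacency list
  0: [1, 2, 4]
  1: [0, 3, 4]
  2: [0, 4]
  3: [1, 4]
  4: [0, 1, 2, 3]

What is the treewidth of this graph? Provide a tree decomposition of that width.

Every bag has size at most 3, so the width is 3 − 1 = 2 and tw(G) ≤ 2. For the lower bound, the 3 vertices {0, 1, 4} are pairwise adjacent, and any tree decomposition puts a clique entirely inside one bag — forcing width ≥ 2. Combining the bounds, tw(G) = 2.

Treewidth 2.
Bags: B1 = {0, 1, 4}  B2 = {0, 2, 4}  B3 = {1, 3, 4}
Tree: B1–B2, B1–B3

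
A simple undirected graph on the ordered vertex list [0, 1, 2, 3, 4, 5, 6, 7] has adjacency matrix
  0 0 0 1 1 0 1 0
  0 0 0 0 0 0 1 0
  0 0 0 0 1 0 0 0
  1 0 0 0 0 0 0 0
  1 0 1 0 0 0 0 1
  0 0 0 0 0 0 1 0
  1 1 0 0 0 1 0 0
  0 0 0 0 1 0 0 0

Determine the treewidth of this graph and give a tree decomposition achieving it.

Each bag holds 2 vertices, so the decomposition has width 1, which upper-bounds the treewidth. Any graph with an edge has treewidth ≥ 1, and G has the edge 6–1. Hence tw(G) = 1 exactly.

Treewidth 1.
Bags: B1 = {1, 6}  B2 = {0, 6}  B3 = {0, 4}  B4 = {4, 7}  B5 = {0, 3}  B6 = {5, 6}  B7 = {2, 4}
Tree: B1–B2, B2–B3, B3–B4, B3–B5, B1–B6, B4–B7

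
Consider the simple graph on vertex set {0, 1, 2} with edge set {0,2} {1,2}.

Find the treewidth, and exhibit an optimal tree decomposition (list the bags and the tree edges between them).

Treewidth 1.
Bags: B1 = {1, 2}  B2 = {0, 2}
Tree: B1–B2

Each bag holds 2 vertices, so the decomposition has width 1, which upper-bounds the treewidth. Any graph with an edge has treewidth ≥ 1, and G has the edge 1–2. Combining the bounds, tw(G) = 1.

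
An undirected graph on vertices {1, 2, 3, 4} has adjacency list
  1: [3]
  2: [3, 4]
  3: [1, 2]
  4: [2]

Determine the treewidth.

1

A width-1 tree decomposition is:
Bags: B1 = {2, 3}  B2 = {1, 3}  B3 = {2, 4}
Tree: B1–B2, B1–B3
The largest bag has 2 vertices, giving width 1; this decomposition certifies tw(G) ≤ 1. G has an edge, so its treewidth is at least 1. The upper and lower bounds meet at 1, so that is the treewidth.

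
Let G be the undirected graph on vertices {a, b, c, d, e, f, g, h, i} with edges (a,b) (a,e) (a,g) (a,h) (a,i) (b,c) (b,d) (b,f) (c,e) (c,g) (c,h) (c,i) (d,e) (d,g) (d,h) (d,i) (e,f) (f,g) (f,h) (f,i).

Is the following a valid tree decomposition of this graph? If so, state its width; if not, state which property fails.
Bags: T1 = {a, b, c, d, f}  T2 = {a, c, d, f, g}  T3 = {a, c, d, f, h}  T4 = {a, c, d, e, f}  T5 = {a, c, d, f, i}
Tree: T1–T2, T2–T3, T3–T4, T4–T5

Checking the three conditions: (i) the bags cover all of {a, b, c, d, e, f, g, h, i}; (ii) for each edge, some bag contains both endpoints; (iii) the bags containing any fixed vertex form a subtree. All hold, so the decomposition is valid with width 5 − 1 = 4.

Yes; width 4.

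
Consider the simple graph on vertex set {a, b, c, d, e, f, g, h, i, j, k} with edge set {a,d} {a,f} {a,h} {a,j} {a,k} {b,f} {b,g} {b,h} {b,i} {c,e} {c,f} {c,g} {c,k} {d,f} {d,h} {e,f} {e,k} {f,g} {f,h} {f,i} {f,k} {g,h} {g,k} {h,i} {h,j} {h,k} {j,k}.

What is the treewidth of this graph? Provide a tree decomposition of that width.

The largest bag has 4 vertices, giving width 3; this decomposition certifies tw(G) ≤ 3. On the other hand G contains the 4-clique {a, h, j, k}. A clique must lie in a single bag of any decomposition, so no decomposition can have width below 3. Therefore the treewidth is 3.

Treewidth 3.
One optimal decomposition is:
Bags: B1 = {b, f, g, h}  B2 = {b, f, h, i}  B3 = {f, g, h, k}  B4 = {c, f, g, k}  B5 = {a, f, h, k}  B6 = {a, d, f, h}  B7 = {c, e, f, k}  B8 = {a, h, j, k}
Tree: B1–B2, B1–B3, B3–B4, B3–B5, B5–B6, B4–B7, B5–B8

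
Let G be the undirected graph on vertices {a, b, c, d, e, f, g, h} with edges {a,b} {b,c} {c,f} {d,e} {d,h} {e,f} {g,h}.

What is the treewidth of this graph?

1

A width-1 tree decomposition is:
Bags: B1 = {a, b}  B2 = {b, c}  B3 = {c, f}  B4 = {e, f}  B5 = {d, e}  B6 = {d, h}  B7 = {g, h}
Tree: B1–B2, B2–B3, B3–B4, B4–B5, B5–B6, B6–B7
Each bag holds 2 vertices, so the decomposition has width 1, which upper-bounds the treewidth. G has an edge, so its treewidth is at least 1. Therefore the treewidth is 1.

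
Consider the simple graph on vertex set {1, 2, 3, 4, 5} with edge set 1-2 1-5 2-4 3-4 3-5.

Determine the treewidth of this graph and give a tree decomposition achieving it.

Treewidth 2.
One optimal decomposition is:
Bags: B1 = {3, 4, 5}  B2 = {1, 4, 5}  B3 = {1, 2, 4}
Tree: B1–B2, B2–B3

Every bag has size at most 3, so the width is 3 − 1 = 2 and tw(G) ≤ 2. The edges 4–3–5–1–2–4 form a cycle, so G is not a tree and its treewidth is at least 2. Combining the bounds, tw(G) = 2.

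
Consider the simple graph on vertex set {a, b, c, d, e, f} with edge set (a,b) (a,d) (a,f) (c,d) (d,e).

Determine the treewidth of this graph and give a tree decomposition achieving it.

Every bag has size at most 2, so the width is 2 − 1 = 1 and tw(G) ≤ 1. Any graph with an edge has treewidth ≥ 1, and G has the edge e–d. The upper and lower bounds meet at 1, so that is the treewidth.

Treewidth 1.
One optimal decomposition is:
Bags: B1 = {d, e}  B2 = {a, d}  B3 = {a, b}  B4 = {c, d}  B5 = {a, f}
Tree: B1–B2, B2–B3, B2–B4, B2–B5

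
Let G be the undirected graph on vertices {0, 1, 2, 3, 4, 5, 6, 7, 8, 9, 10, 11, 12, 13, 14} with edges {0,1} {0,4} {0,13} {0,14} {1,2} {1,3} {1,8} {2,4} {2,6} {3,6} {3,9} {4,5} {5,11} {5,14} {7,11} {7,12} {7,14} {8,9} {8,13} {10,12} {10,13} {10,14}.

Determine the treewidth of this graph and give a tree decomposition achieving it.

Every bag has size at most 4, so the width is 4 − 1 = 3 and tw(G) ≤ 3. For the lower bound: the 4 vertex sets {7,11,12}, {10}, {14}, {0,4,5,13} are disjoint, each induces a connected subgraph, and every pair is joined by at least one edge of G. Contracting each set to a single vertex therefore yields K_{4} as a minor, and since treewidth is minor-monotone, tw(G) ≥ tw(K_{4}) = 3. Combining the bounds, tw(G) = 3.

Treewidth 3.
One such decomposition:
Bags: B1 = {7, 10, 11, 12}  B2 = {7, 10, 11, 14}  B3 = {5, 10, 11, 14}  B4 = {5, 10, 13, 14}  B5 = {0, 5, 13, 14}  B6 = {0, 4, 5, 13}  B7 = {0, 4, 8, 13}  B8 = {0, 1, 4, 8}  B9 = {1, 2, 4, 8}  B10 = {1, 2, 8, 9}  B11 = {1, 2, 3, 9}  B12 = {2, 3, 6, 9}
Tree: B1–B2, B2–B3, B3–B4, B4–B5, B5–B6, B6–B7, B7–B8, B8–B9, B9–B10, B10–B11, B11–B12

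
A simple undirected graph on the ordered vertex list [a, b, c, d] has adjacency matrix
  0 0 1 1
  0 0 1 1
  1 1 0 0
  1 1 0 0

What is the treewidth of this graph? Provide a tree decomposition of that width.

Every bag has size at most 3, so the width is 3 − 1 = 2 and tw(G) ≤ 2. Since c–b–d–a–c is a cycle in G, G is not acyclic. Forests are exactly the graphs of treewidth ≤ 1, so tw(G) ≥ 2. Hence tw(G) = 2 exactly.

Treewidth 2.
Bags: B1 = {b, c, d}  B2 = {a, c, d}
Tree: B1–B2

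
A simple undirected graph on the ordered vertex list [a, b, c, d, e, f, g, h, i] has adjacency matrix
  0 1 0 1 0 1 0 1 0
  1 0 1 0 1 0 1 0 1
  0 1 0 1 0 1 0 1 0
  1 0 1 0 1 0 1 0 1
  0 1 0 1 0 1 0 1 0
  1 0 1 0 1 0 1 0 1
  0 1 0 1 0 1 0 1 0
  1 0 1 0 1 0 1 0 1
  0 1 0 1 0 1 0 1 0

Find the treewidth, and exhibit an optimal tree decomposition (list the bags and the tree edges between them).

Treewidth 4.
One such decomposition:
Bags: B1 = {b, c, d, f, h}  B2 = {a, b, d, f, h}  B3 = {b, d, e, f, h}  B4 = {b, d, f, g, h}  B5 = {b, d, f, h, i}
Tree: B1–B2, B2–B3, B3–B4, B4–B5

Every bag has size at most 5, so the width is 5 − 1 = 4 and tw(G) ≤ 4. For the lower bound: the 5 vertex sets {c,h}, {a,d}, {b,e}, {f}, {g} are disjoint, each induces a connected subgraph, and every pair is joined by at least one edge of G. Contracting each set to a single vertex therefore yields K_{5} as a minor, and since treewidth is minor-monotone, tw(G) ≥ tw(K_{5}) = 4. Hence tw(G) = 4 exactly.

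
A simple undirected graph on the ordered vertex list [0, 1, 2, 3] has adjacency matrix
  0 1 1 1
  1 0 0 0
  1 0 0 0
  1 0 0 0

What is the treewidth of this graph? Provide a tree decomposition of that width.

Treewidth 1.
One such decomposition:
Bags: B1 = {0, 2}  B2 = {0, 3}  B3 = {0, 1}
Tree: B1–B2, B2–B3

Each bag holds 2 vertices, so the decomposition has width 1, which upper-bounds the treewidth. G has an edge, so its treewidth is at least 1. The upper and lower bounds meet at 1, so that is the treewidth.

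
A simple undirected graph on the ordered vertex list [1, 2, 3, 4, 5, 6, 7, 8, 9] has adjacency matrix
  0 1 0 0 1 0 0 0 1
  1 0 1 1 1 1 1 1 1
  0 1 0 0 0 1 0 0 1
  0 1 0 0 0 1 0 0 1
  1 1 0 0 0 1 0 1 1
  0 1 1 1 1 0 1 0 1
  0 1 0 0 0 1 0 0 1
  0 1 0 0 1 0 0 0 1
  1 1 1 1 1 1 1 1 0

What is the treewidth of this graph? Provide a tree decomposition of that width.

Each bag holds 4 vertices, so the decomposition has width 3, which upper-bounds the treewidth. On the other hand G contains the 4-clique {2, 5, 8, 9}. A clique must lie in a single bag of any decomposition, so no decomposition can have width below 3. Therefore the treewidth is 3.

Treewidth 3.
One such decomposition:
Bags: B1 = {2, 5, 6, 9}  B2 = {2, 3, 6, 9}  B3 = {2, 5, 8, 9}  B4 = {2, 6, 7, 9}  B5 = {1, 2, 5, 9}  B6 = {2, 4, 6, 9}
Tree: B1–B2, B1–B3, B1–B4, B3–B5, B2–B6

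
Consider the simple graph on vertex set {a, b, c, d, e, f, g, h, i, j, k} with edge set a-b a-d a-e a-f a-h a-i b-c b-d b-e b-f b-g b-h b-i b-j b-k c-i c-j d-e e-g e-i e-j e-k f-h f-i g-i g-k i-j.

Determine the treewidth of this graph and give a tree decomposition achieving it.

Treewidth 3.
One such decomposition:
Bags: B1 = {a, b, e, i}  B2 = {b, e, g, i}  B3 = {b, e, i, j}  B4 = {a, b, d, e}  B5 = {a, b, f, i}  B6 = {a, b, f, h}  B7 = {b, c, i, j}  B8 = {b, e, g, k}
Tree: B1–B2, B1–B3, B1–B4, B1–B5, B5–B6, B3–B7, B2–B8

Every bag has size at most 4, so the width is 4 − 1 = 3 and tw(G) ≤ 3. On the other hand G contains the 4-clique {a, b, d, e}. A clique must lie in a single bag of any decomposition, so no decomposition can have width below 3. Combining the bounds, tw(G) = 3.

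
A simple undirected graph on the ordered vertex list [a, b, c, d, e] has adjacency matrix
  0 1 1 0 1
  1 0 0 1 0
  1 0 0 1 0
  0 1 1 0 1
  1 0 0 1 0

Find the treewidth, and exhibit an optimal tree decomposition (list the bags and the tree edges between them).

Treewidth 2.
One optimal decomposition is:
Bags: B1 = {a, c, d}  B2 = {a, d, e}  B3 = {a, b, d}
Tree: B1–B2, B2–B3

The largest bag has 3 vertices, giving width 2; this decomposition certifies tw(G) ≤ 2. For the lower bound, G contains the cycle c–d–e–a–c, so G is not a forest; only forests have treewidth ≤ 1, hence tw(G) ≥ 2. Therefore the treewidth is 2.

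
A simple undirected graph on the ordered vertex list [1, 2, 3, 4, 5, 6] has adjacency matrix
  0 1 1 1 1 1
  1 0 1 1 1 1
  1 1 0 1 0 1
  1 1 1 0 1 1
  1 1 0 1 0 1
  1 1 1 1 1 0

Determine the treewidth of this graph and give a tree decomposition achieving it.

Each bag holds 5 vertices, so the decomposition has width 4, which upper-bounds the treewidth. On the other hand G contains the 5-clique {1, 2, 3, 4, 6}. A clique must lie in a single bag of any decomposition, so no decomposition can have width below 4. Hence tw(G) = 4 exactly.

Treewidth 4.
Bags: B1 = {1, 2, 4, 5, 6}  B2 = {1, 2, 3, 4, 6}
Tree: B1–B2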